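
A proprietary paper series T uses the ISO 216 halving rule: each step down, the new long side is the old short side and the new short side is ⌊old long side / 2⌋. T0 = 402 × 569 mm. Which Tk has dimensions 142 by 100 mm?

T4

T0: 402 × 569 mm
T1: 284 × 402 mm
T2: 201 × 284 mm
T3: 142 × 201 mm
T4: 100 × 142 mm
T5: 71 × 100 mm
→ matches T4.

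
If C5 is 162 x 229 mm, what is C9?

C6: ⌊229/2⌋ × 162 = 114 × 162 mm
C7: ⌊162/2⌋ × 114 = 81 × 114 mm
C8: ⌊114/2⌋ × 81 = 57 × 81 mm
C9: ⌊81/2⌋ × 57 = 40 × 57 mm

40 × 57 mm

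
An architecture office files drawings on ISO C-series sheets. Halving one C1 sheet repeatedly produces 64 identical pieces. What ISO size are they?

C7

64 = 2^6, so 6 halving steps.
C1 → C2 → … → C7 after 6 steps.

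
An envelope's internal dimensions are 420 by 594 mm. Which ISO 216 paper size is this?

A2 (420 × 594 mm)

Aspect ratio 594/420 ≈ 1.414 — close to the ISO √2 ≈ 1.414.
In the A-series (A0 area = 1 m²): A2 = 420 × 594 mm.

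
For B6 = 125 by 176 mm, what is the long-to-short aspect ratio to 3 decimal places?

176 / 125 = 1.408
ISO 216 targets √2 ≈ 1.414; the -0.006 deviation is from mm rounding.

1.408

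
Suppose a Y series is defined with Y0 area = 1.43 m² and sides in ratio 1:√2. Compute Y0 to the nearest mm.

Let the short side be w mm. Then w · w√2 = 1.43 m² = 1,430,000 mm².
w² = 1,430,000/√2, so w ≈ 1005.6 mm; long side = w√2 ≈ 1422.1 mm.

1006 × 1422 mm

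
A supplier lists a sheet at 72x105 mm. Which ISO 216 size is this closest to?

A7 (74 × 105 mm)

Aspect ratio 105/72 ≈ 1.458 (ISO target is √2 ≈ 1.414).
In the A-series (A0 area = 1 m²): A7 = 74 × 105 mm.
Off by 2 mm total — nearest standard size.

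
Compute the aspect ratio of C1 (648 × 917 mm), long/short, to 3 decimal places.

917 / 648 = 1.415
Matches √2 ≈ 1.414 — the ISO 216 defining ratio.

1.415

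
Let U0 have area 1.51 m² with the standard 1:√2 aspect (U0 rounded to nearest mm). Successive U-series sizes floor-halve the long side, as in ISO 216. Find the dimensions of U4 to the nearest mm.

258 × 365 mm

Let U0's short side be w mm. w · w√2 = 1.51 m² = 1,510,000 mm², so w ≈ 1033.3 mm and w√2 ≈ 1461.3 mm → U0 = 1033 × 1461 mm.
U1: ⌊1461/2⌋ × 1033 = 730 × 1033 mm
U2: ⌊1033/2⌋ × 730 = 516 × 730 mm
U3: ⌊730/2⌋ × 516 = 365 × 516 mm
U4: ⌊516/2⌋ × 365 = 258 × 365 mm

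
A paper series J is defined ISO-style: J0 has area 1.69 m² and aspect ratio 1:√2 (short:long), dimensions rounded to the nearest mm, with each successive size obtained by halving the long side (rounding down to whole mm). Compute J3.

386 × 546 mm

Let J0's short side be w mm. w · w√2 = 1.69 m² = 1,690,000 mm², so w ≈ 1093.2 mm and w√2 ≈ 1546.0 mm → J0 = 1093 × 1546 mm.
J1: ⌊1546/2⌋ × 1093 = 773 × 1093 mm
J2: ⌊1093/2⌋ × 773 = 546 × 773 mm
J3: ⌊773/2⌋ × 546 = 386 × 546 mm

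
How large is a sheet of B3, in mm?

353 × 500 mm

B0 = 1000 × 1414 mm (B0 has a 1000 mm short side, aspect 1:√2).
B1: ⌊1414/2⌋ × 1000 = 707 × 1000 mm
B2: ⌊1000/2⌋ × 707 = 500 × 707 mm
B3: ⌊707/2⌋ × 500 = 353 × 500 mm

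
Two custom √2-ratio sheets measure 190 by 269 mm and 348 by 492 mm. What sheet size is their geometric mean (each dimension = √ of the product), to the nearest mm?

257 × 364 mm

Short side: √(190 · 348) = √66120 ≈ 257.1 → 257 mm
Long side: √(269 · 492) = √132348 ≈ 363.8 → 364 mm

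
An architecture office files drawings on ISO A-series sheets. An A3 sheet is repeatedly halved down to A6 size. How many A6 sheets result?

A3 = 297 × 420 mm; A6 = 105 × 148 mm.
Each halving step doubles the count; 3 steps from A3 to A6.
2^3 = 8.

8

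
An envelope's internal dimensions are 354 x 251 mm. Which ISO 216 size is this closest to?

B4 (250 × 353 mm)

Aspect ratio 354/251 ≈ 1.410 — close to the ISO √2 ≈ 1.414.
In the B-series (B0 = 1000 × 1414 mm): B4 = 250 × 353 mm.
Off by 2 mm total — nearest standard size.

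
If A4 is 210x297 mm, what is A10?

A5: ⌊297/2⌋ × 210 = 148 × 210 mm
A6: ⌊210/2⌋ × 148 = 105 × 148 mm
A7: ⌊148/2⌋ × 105 = 74 × 105 mm
A8: ⌊105/2⌋ × 74 = 52 × 74 mm
A9: ⌊74/2⌋ × 52 = 37 × 52 mm
A10: ⌊52/2⌋ × 37 = 26 × 37 mm

26 × 37 mm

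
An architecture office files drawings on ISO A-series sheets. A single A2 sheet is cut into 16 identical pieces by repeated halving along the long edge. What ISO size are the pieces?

16 = 2^4, so 4 halving steps.
A2 → A3 → … → A6 after 4 steps.

A6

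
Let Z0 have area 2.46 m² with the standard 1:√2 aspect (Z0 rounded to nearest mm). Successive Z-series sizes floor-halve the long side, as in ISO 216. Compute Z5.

Let Z0's short side be w mm. w · w√2 = 2.46 m² = 2,460,000 mm², so w ≈ 1318.9 mm and w√2 ≈ 1865.2 mm → Z0 = 1319 × 1865 mm.
Z1: ⌊1865/2⌋ × 1319 = 932 × 1319 mm
Z2: ⌊1319/2⌋ × 932 = 659 × 932 mm
Z3: ⌊932/2⌋ × 659 = 466 × 659 mm
Z4: ⌊659/2⌋ × 466 = 329 × 466 mm
Z5: ⌊466/2⌋ × 329 = 233 × 329 mm

233 × 329 mm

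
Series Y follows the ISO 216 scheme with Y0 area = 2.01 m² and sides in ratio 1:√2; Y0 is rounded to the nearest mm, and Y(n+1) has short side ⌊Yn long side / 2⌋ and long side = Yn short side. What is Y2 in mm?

596 × 843 mm

Let Y0's short side be w mm. w · w√2 = 2.01 m² = 2,010,000 mm², so w ≈ 1192.2 mm and w√2 ≈ 1686.0 mm → Y0 = 1192 × 1686 mm.
Y1: ⌊1686/2⌋ × 1192 = 843 × 1192 mm
Y2: ⌊1192/2⌋ × 843 = 596 × 843 mm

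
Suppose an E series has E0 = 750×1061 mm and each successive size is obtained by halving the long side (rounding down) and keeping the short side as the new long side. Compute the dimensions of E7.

66 × 93 mm

E1 = 530 × 750 mm (from E0 by 1 halving).
E2: ⌊750/2⌋ × 530 = 375 × 530 mm
E3: ⌊530/2⌋ × 375 = 265 × 375 mm
E4: ⌊375/2⌋ × 265 = 187 × 265 mm
E5: ⌊265/2⌋ × 187 = 132 × 187 mm
E6: ⌊187/2⌋ × 132 = 93 × 132 mm
E7: ⌊132/2⌋ × 93 = 66 × 93 mm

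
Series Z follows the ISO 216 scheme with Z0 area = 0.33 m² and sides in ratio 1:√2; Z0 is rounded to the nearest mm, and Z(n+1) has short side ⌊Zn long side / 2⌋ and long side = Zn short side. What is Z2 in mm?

Let Z0's short side be w mm. w · w√2 = 0.33 m² = 330,000 mm², so w ≈ 483.1 mm and w√2 ≈ 683.1 mm → Z0 = 483 × 683 mm.
Z1: ⌊683/2⌋ × 483 = 341 × 483 mm
Z2: ⌊483/2⌋ × 341 = 241 × 341 mm

241 × 341 mm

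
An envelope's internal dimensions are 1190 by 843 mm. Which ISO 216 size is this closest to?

Aspect ratio 1190/843 ≈ 1.412 — close to the ISO √2 ≈ 1.414.
In the A-series (A0 area = 1 m²): A0 = 841 × 1189 mm.
Off by 3 mm total — nearest standard size.

A0 (841 × 1189 mm)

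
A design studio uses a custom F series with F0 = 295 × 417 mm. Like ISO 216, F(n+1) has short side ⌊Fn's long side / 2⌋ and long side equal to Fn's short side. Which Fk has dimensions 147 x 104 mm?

F0: 295 × 417 mm
F1: 208 × 295 mm
F2: 147 × 208 mm
F3: 104 × 147 mm
F4: 73 × 104 mm
→ matches F3.

F3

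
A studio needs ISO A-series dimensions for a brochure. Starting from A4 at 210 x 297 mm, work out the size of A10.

A5: ⌊297/2⌋ × 210 = 148 × 210 mm
A6: ⌊210/2⌋ × 148 = 105 × 148 mm
A7: ⌊148/2⌋ × 105 = 74 × 105 mm
A8: ⌊105/2⌋ × 74 = 52 × 74 mm
A9: ⌊74/2⌋ × 52 = 37 × 52 mm
A10: ⌊52/2⌋ × 37 = 26 × 37 mm

26 × 37 mm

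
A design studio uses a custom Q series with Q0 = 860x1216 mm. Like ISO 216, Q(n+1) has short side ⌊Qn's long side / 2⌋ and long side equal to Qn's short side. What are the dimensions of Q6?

107 × 152 mm

Q1 = 608 × 860 mm (from Q0 by 1 halving).
Q2: ⌊860/2⌋ × 608 = 430 × 608 mm
Q3: ⌊608/2⌋ × 430 = 304 × 430 mm
Q4: ⌊430/2⌋ × 304 = 215 × 304 mm
Q5: ⌊304/2⌋ × 215 = 152 × 215 mm
Q6: ⌊215/2⌋ × 152 = 107 × 152 mm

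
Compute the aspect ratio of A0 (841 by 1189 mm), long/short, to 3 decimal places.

1.414

1189 / 841 = 1.414
Matches √2 ≈ 1.414 — the ISO 216 defining ratio.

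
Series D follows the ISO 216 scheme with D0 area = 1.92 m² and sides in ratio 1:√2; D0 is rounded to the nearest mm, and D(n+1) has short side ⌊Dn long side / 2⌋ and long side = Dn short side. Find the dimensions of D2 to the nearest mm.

Let D0's short side be w mm. w · w√2 = 1.92 m² = 1,920,000 mm², so w ≈ 1165.2 mm and w√2 ≈ 1647.8 mm → D0 = 1165 × 1648 mm.
D1: ⌊1648/2⌋ × 1165 = 824 × 1165 mm
D2: ⌊1165/2⌋ × 824 = 582 × 824 mm

582 × 824 mm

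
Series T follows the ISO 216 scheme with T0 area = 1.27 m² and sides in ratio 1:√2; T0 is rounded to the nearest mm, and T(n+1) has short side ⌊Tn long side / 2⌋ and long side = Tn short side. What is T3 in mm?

Let T0's short side be w mm. w · w√2 = 1.27 m² = 1,270,000 mm², so w ≈ 947.6 mm and w√2 ≈ 1340.2 mm → T0 = 948 × 1340 mm.
T1: ⌊1340/2⌋ × 948 = 670 × 948 mm
T2: ⌊948/2⌋ × 670 = 474 × 670 mm
T3: ⌊670/2⌋ × 474 = 335 × 474 mm

335 × 474 mm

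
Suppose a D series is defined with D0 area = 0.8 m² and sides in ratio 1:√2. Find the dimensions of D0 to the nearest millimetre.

Let the short side be w mm. Then w · w√2 = 0.8 m² = 800,000 mm².
w² = 800,000/√2, so w ≈ 752.1 mm; long side = w√2 ≈ 1063.7 mm.

752 × 1064 mm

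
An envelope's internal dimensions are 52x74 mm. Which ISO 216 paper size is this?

A8 (52 × 74 mm)

Aspect ratio 74/52 ≈ 1.423 — close to the ISO √2 ≈ 1.414.
In the A-series (A0 area = 1 m²): A8 = 52 × 74 mm.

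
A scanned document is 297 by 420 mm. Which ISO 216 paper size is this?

A3 (297 × 420 mm)

Aspect ratio 420/297 ≈ 1.414 — close to the ISO √2 ≈ 1.414.
In the A-series (A0 area = 1 m²): A3 = 297 × 420 mm.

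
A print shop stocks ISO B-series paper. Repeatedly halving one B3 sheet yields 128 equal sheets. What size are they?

128 = 2^7, so 7 halving steps.
B3 → B4 → … → B10 after 7 steps.

B10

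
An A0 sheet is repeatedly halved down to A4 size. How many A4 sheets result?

Each ISO step halves the sheet: 1 × A0 → 2 × A1 → 4 × A2 → 8 × A3 → …
From A0 to A4 is 4 halving steps: 2^4 = 16.

16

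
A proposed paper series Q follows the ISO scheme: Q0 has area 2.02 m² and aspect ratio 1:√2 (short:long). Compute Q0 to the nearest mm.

Let the short side be w mm. Then w · w√2 = 2.02 m² = 2,020,000 mm².
w² = 2,020,000/√2, so w ≈ 1195.1 mm; long side = w√2 ≈ 1690.2 mm.

1195 × 1690 mm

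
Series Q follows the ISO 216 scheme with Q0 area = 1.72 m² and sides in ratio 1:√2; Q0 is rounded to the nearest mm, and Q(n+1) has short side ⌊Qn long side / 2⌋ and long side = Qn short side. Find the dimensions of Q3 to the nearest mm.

390 × 551 mm

Let Q0's short side be w mm. w · w√2 = 1.72 m² = 1,720,000 mm², so w ≈ 1102.8 mm and w√2 ≈ 1559.6 mm → Q0 = 1103 × 1560 mm.
Q1: ⌊1560/2⌋ × 1103 = 780 × 1103 mm
Q2: ⌊1103/2⌋ × 780 = 551 × 780 mm
Q3: ⌊780/2⌋ × 551 = 390 × 551 mm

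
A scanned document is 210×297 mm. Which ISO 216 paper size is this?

Aspect ratio 297/210 ≈ 1.414 — close to the ISO √2 ≈ 1.414.
In the A-series (A0 area = 1 m²): A4 = 210 × 297 mm.

A4 (210 × 297 mm)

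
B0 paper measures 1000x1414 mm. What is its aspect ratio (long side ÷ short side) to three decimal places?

1.414

1414 / 1000 = 1.414
Matches √2 ≈ 1.414 — the ISO 216 defining ratio.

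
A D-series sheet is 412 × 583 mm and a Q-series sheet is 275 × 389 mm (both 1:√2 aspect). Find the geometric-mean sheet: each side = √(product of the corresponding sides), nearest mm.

337 × 476 mm

Short side: √(412 · 275) = √113300 ≈ 336.6 → 337 mm
Long side: √(583 · 389) = √226787 ≈ 476.2 → 476 mm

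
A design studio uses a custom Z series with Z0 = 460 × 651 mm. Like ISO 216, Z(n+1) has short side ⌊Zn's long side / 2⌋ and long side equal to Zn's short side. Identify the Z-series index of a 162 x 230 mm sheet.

Z3

Z0: 460 × 651 mm
Z1: 325 × 460 mm
Z2: 230 × 325 mm
Z3: 162 × 230 mm
Z4: 115 × 162 mm
→ matches Z3.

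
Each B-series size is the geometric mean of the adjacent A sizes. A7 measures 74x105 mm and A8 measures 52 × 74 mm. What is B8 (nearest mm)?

62 × 88 mm

Short side: √(74 · 52) = √3848 ≈ 62.0 → 62 mm
Long side: √(105 · 74) = √7770 ≈ 88.1 → 88 mm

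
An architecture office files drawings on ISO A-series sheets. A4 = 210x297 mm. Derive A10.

26 × 37 mm

A5: ⌊297/2⌋ × 210 = 148 × 210 mm
A6: ⌊210/2⌋ × 148 = 105 × 148 mm
A7: ⌊148/2⌋ × 105 = 74 × 105 mm
A8: ⌊105/2⌋ × 74 = 52 × 74 mm
A9: ⌊74/2⌋ × 52 = 37 × 52 mm
A10: ⌊52/2⌋ × 37 = 26 × 37 mm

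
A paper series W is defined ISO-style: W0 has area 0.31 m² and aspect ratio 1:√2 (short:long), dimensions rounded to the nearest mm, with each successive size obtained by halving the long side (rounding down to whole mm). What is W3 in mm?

Let W0's short side be w mm. w · w√2 = 0.31 m² = 310,000 mm², so w ≈ 468.2 mm and w√2 ≈ 662.1 mm → W0 = 468 × 662 mm.
W1: ⌊662/2⌋ × 468 = 331 × 468 mm
W2: ⌊468/2⌋ × 331 = 234 × 331 mm
W3: ⌊331/2⌋ × 234 = 165 × 234 mm

165 × 234 mm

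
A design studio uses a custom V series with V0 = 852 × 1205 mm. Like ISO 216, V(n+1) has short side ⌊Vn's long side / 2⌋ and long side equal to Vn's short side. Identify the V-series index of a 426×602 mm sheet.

V0: 852 × 1205 mm
V1: 602 × 852 mm
V2: 426 × 602 mm
V3: 301 × 426 mm
→ matches V2.

V2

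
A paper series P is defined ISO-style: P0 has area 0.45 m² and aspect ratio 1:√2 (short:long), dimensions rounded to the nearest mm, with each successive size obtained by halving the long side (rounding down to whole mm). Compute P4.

141 × 199 mm

Let P0's short side be w mm. w · w√2 = 0.45 m² = 450,000 mm², so w ≈ 564.1 mm and w√2 ≈ 797.7 mm → P0 = 564 × 798 mm.
P1: ⌊798/2⌋ × 564 = 399 × 564 mm
P2: ⌊564/2⌋ × 399 = 282 × 399 mm
P3: ⌊399/2⌋ × 282 = 199 × 282 mm
P4: ⌊282/2⌋ × 199 = 141 × 199 mm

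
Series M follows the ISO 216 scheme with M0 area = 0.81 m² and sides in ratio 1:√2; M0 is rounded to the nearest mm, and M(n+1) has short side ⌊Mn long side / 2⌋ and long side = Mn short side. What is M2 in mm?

Let M0's short side be w mm. w · w√2 = 0.81 m² = 810,000 mm², so w ≈ 756.8 mm and w√2 ≈ 1070.3 mm → M0 = 757 × 1070 mm.
M1: ⌊1070/2⌋ × 757 = 535 × 757 mm
M2: ⌊757/2⌋ × 535 = 378 × 535 mm

378 × 535 mm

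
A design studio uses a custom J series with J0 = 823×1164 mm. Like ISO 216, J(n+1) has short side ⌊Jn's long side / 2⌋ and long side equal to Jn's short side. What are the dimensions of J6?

J1: ⌊1164/2⌋ × 823 = 582 × 823 mm
J2: ⌊823/2⌋ × 582 = 411 × 582 mm
J3: ⌊582/2⌋ × 411 = 291 × 411 mm
J4: ⌊411/2⌋ × 291 = 205 × 291 mm
J5: ⌊291/2⌋ × 205 = 145 × 205 mm
J6: ⌊205/2⌋ × 145 = 102 × 145 mm

102 × 145 mm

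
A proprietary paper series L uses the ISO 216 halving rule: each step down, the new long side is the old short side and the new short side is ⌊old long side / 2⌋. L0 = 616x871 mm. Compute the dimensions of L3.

217 × 308 mm

L1 = 435 × 616 mm (from L0 by 1 halving).
L2: ⌊616/2⌋ × 435 = 308 × 435 mm
L3: ⌊435/2⌋ × 308 = 217 × 308 mm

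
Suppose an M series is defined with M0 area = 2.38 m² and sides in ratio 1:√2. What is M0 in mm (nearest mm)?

Let the short side be w mm. Then w · w√2 = 2.38 m² = 2,380,000 mm².
w² = 2,380,000/√2, so w ≈ 1297.3 mm; long side = w√2 ≈ 1834.6 mm.

1297 × 1835 mm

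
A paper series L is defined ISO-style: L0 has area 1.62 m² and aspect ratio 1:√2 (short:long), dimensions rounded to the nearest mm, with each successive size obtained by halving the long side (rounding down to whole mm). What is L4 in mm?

Let L0's short side be w mm. w · w√2 = 1.62 m² = 1,620,000 mm², so w ≈ 1070.3 mm and w√2 ≈ 1513.6 mm → L0 = 1070 × 1514 mm.
L1: ⌊1514/2⌋ × 1070 = 757 × 1070 mm
L2: ⌊1070/2⌋ × 757 = 535 × 757 mm
L3: ⌊757/2⌋ × 535 = 378 × 535 mm
L4: ⌊535/2⌋ × 378 = 267 × 378 mm

267 × 378 mm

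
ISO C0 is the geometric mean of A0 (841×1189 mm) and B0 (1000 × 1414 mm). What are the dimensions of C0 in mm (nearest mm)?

Short: √(841 · 1000) = √841000 ≈ 917.1 mm.
Long: √(1189 · 1414) = √1681246 ≈ 1296.6 mm.

917 × 1297 mm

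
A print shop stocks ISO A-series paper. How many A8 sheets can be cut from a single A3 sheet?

Each ISO step halves the sheet: 1 × A3 → 2 × A4 → 4 × A5 → 8 × A6 → …
From A3 to A8 is 5 halving steps: 2^5 = 32.

32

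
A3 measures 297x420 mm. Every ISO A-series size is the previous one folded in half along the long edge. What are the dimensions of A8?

52 × 74 mm

A4: ⌊420/2⌋ × 297 = 210 × 297 mm
A5: ⌊297/2⌋ × 210 = 148 × 210 mm
A6: ⌊210/2⌋ × 148 = 105 × 148 mm
A7: ⌊148/2⌋ × 105 = 74 × 105 mm
A8: ⌊105/2⌋ × 74 = 52 × 74 mm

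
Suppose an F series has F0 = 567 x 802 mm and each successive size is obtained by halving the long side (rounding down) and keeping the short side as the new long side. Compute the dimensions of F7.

F1 = 401 × 567 mm (from F0 by 1 halving).
F2: ⌊567/2⌋ × 401 = 283 × 401 mm
F3: ⌊401/2⌋ × 283 = 200 × 283 mm
F4: ⌊283/2⌋ × 200 = 141 × 200 mm
F5: ⌊200/2⌋ × 141 = 100 × 141 mm
F6: ⌊141/2⌋ × 100 = 70 × 100 mm
F7: ⌊100/2⌋ × 70 = 50 × 70 mm

50 × 70 mm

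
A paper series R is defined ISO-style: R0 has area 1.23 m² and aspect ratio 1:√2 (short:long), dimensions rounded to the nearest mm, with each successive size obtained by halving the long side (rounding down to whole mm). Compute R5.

164 × 233 mm

Let R0's short side be w mm. w · w√2 = 1.23 m² = 1,230,000 mm², so w ≈ 932.6 mm and w√2 ≈ 1318.9 mm → R0 = 933 × 1319 mm.
R1: ⌊1319/2⌋ × 933 = 659 × 933 mm
R2: ⌊933/2⌋ × 659 = 466 × 659 mm
R3: ⌊659/2⌋ × 466 = 329 × 466 mm
R4: ⌊466/2⌋ × 329 = 233 × 329 mm
R5: ⌊329/2⌋ × 233 = 164 × 233 mm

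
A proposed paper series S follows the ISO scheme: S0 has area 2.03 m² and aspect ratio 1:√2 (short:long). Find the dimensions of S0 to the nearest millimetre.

1198 × 1694 mm

Let the short side be w mm. Then w · w√2 = 2.03 m² = 2,030,000 mm².
w² = 2,030,000/√2, so w ≈ 1198.1 mm; long side = w√2 ≈ 1694.4 mm.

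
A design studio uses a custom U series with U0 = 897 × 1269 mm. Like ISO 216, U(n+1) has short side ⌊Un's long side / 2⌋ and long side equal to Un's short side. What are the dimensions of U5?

U1: ⌊1269/2⌋ × 897 = 634 × 897 mm
U2: ⌊897/2⌋ × 634 = 448 × 634 mm
U3: ⌊634/2⌋ × 448 = 317 × 448 mm
U4: ⌊448/2⌋ × 317 = 224 × 317 mm
U5: ⌊317/2⌋ × 224 = 158 × 224 mm

158 × 224 mm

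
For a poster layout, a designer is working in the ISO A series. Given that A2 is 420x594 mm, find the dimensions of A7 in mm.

74 × 105 mm

A3: ⌊594/2⌋ × 420 = 297 × 420 mm
A4: ⌊420/2⌋ × 297 = 210 × 297 mm
A5: ⌊297/2⌋ × 210 = 148 × 210 mm
A6: ⌊210/2⌋ × 148 = 105 × 148 mm
A7: ⌊148/2⌋ × 105 = 74 × 105 mm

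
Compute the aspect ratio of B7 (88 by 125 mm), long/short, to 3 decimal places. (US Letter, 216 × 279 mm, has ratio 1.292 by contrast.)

1.420

125 / 88 = 1.420
ISO 216 targets √2 ≈ 1.414; the +0.006 deviation is from mm rounding.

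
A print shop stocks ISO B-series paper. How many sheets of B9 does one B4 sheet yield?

32

Each ISO step halves the sheet: 1 × B4 → 2 × B5 → 4 × B6 → 8 × B7 → …
From B4 to B9 is 5 halving steps: 2^5 = 32.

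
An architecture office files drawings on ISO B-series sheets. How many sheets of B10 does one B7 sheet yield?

B7 = 88 × 125 mm; B10 = 31 × 44 mm.
Each halving step doubles the count; 3 steps from B7 to B10.
2^3 = 8.

8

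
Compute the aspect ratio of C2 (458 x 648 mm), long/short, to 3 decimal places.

1.415

648 / 458 = 1.415
Matches √2 ≈ 1.414 — the ISO 216 defining ratio.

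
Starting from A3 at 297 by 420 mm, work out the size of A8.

52 × 74 mm

A4: ⌊420/2⌋ × 297 = 210 × 297 mm
A5: ⌊297/2⌋ × 210 = 148 × 210 mm
A6: ⌊210/2⌋ × 148 = 105 × 148 mm
A7: ⌊148/2⌋ × 105 = 74 × 105 mm
A8: ⌊105/2⌋ × 74 = 52 × 74 mm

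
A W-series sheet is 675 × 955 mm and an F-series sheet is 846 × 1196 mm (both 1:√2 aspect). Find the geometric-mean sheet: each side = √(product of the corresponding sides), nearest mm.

Short side: √(675 · 846) = √571050 ≈ 755.7 → 756 mm
Long side: √(955 · 1196) = √1142180 ≈ 1068.7 → 1069 mm

756 × 1069 mm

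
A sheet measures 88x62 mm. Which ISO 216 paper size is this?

B8 (62 × 88 mm)

Aspect ratio 88/62 ≈ 1.419 — close to the ISO √2 ≈ 1.414.
In the B-series (B0 = 1000 × 1414 mm): B8 = 62 × 88 mm.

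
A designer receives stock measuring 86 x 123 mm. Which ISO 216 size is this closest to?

Aspect ratio 123/86 ≈ 1.430 (ISO target is √2 ≈ 1.414).
In the B-series (B0 = 1000 × 1414 mm): B7 = 88 × 125 mm.
Off by 4 mm total — nearest standard size.

B7 (88 × 125 mm)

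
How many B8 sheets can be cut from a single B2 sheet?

Each ISO step halves the sheet: 1 × B2 → 2 × B3 → 4 × B4 → 8 × B5 → …
From B2 to B8 is 6 halving steps: 2^6 = 64.

64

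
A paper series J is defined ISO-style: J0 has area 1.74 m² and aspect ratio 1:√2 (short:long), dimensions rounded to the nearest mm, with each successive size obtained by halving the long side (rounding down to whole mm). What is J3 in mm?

392 × 554 mm

Let J0's short side be w mm. w · w√2 = 1.74 m² = 1,740,000 mm², so w ≈ 1109.2 mm and w√2 ≈ 1568.7 mm → J0 = 1109 × 1569 mm.
J1: ⌊1569/2⌋ × 1109 = 784 × 1109 mm
J2: ⌊1109/2⌋ × 784 = 554 × 784 mm
J3: ⌊784/2⌋ × 554 = 392 × 554 mm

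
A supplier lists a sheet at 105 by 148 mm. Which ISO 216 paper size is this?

A6 (105 × 148 mm)

Aspect ratio 148/105 ≈ 1.410 — close to the ISO √2 ≈ 1.414.
In the A-series (A0 area = 1 m²): A6 = 105 × 148 mm.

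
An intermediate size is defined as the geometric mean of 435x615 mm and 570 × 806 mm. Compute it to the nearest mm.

498 × 704 mm

Short side: √(435 · 570) = √247950 ≈ 497.9 → 498 mm
Long side: √(615 · 806) = √495690 ≈ 704.1 → 704 mm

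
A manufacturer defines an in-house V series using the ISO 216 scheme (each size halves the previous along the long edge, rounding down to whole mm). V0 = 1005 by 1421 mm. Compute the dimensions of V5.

177 × 251 mm

V1: ⌊1421/2⌋ × 1005 = 710 × 1005 mm
V2: ⌊1005/2⌋ × 710 = 502 × 710 mm
V3: ⌊710/2⌋ × 502 = 355 × 502 mm
V4: ⌊502/2⌋ × 355 = 251 × 355 mm
V5: ⌊355/2⌋ × 251 = 177 × 251 mm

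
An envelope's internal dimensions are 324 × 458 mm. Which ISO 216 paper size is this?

C3 (324 × 458 mm)

Aspect ratio 458/324 ≈ 1.414 — close to the ISO √2 ≈ 1.414.
In the C-series (envelope sizes, between A and B): C3 = 324 × 458 mm.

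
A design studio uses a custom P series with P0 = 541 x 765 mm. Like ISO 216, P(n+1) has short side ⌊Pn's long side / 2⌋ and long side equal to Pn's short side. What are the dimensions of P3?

191 × 270 mm

P1: ⌊765/2⌋ × 541 = 382 × 541 mm
P2: ⌊541/2⌋ × 382 = 270 × 382 mm
P3: ⌊382/2⌋ × 270 = 191 × 270 mm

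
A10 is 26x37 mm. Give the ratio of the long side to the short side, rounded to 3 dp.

1.423

37 / 26 = 1.423
ISO 216 targets √2 ≈ 1.414; the +0.009 deviation is from mm rounding.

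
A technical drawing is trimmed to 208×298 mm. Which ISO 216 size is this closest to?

A4 (210 × 297 mm)

Aspect ratio 298/208 ≈ 1.433 (ISO target is √2 ≈ 1.414).
In the A-series (A0 area = 1 m²): A4 = 210 × 297 mm.
Off by 3 mm total — nearest standard size.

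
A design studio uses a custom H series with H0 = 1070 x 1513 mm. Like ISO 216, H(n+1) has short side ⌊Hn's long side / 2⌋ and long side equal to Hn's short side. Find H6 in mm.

133 × 189 mm

H1: ⌊1513/2⌋ × 1070 = 756 × 1070 mm
H2: ⌊1070/2⌋ × 756 = 535 × 756 mm
H3: ⌊756/2⌋ × 535 = 378 × 535 mm
H4: ⌊535/2⌋ × 378 = 267 × 378 mm
H5: ⌊378/2⌋ × 267 = 189 × 267 mm
H6: ⌊267/2⌋ × 189 = 133 × 189 mm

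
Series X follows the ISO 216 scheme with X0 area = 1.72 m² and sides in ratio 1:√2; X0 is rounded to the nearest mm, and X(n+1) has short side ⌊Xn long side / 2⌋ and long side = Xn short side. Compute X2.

551 × 780 mm

Let X0's short side be w mm. w · w√2 = 1.72 m² = 1,720,000 mm², so w ≈ 1102.8 mm and w√2 ≈ 1559.6 mm → X0 = 1103 × 1560 mm.
X1: ⌊1560/2⌋ × 1103 = 780 × 1103 mm
X2: ⌊1103/2⌋ × 780 = 551 × 780 mm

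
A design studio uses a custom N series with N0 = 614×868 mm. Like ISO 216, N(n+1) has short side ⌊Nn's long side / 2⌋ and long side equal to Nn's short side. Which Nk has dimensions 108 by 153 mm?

N0: 614 × 868 mm
N1: 434 × 614 mm
N2: 307 × 434 mm
N3: 217 × 307 mm
N4: 153 × 217 mm
N5: 108 × 153 mm
N6: 76 × 108 mm
→ matches N5.

N5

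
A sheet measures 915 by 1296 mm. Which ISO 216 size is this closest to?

Aspect ratio 1296/915 ≈ 1.416 — close to the ISO √2 ≈ 1.414.
In the C-series (envelope sizes, between A and B): C0 = 917 × 1297 mm.
Off by 3 mm total — nearest standard size.

C0 (917 × 1297 mm)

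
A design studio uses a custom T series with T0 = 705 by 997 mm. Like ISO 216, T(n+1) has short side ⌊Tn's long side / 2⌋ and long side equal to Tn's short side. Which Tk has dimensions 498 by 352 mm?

T0: 705 × 997 mm
T1: 498 × 705 mm
T2: 352 × 498 mm
T3: 249 × 352 mm
→ matches T2.

T2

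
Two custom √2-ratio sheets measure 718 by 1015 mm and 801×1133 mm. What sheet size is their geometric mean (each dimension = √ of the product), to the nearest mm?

Short side: √(718 · 801) = √575118 ≈ 758.4 → 758 mm
Long side: √(1015 · 1133) = √1149995 ≈ 1072.4 → 1072 mm

758 × 1072 mm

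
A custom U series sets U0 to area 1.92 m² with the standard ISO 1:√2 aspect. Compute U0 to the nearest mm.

Let the short side be w mm. Then w · w√2 = 1.92 m² = 1,920,000 mm².
w² = 1,920,000/√2, so w ≈ 1165.2 mm; long side = w√2 ≈ 1647.8 mm.

1165 × 1648 mm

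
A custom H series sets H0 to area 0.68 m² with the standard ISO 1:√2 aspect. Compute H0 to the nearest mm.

693 × 981 mm

Let the short side be w mm. Then w · w√2 = 0.68 m² = 680,000 mm².
w² = 680,000/√2, so w ≈ 693.4 mm; long side = w√2 ≈ 980.6 mm.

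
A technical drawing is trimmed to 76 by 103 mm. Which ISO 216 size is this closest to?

A7 (74 × 105 mm)

Aspect ratio 103/76 ≈ 1.355 (ISO target is √2 ≈ 1.414).
In the A-series (A0 area = 1 m²): A7 = 74 × 105 mm.
Off by 4 mm total — nearest standard size.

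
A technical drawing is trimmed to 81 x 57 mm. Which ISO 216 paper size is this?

Aspect ratio 81/57 ≈ 1.421 — close to the ISO √2 ≈ 1.414.
In the C-series (envelope sizes, between A and B): C8 = 57 × 81 mm.

C8 (57 × 81 mm)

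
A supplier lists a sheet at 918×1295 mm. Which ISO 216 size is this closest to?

Aspect ratio 1295/918 ≈ 1.411 — close to the ISO √2 ≈ 1.414.
In the C-series (envelope sizes, between A and B): C0 = 917 × 1297 mm.
Off by 3 mm total — nearest standard size.

C0 (917 × 1297 mm)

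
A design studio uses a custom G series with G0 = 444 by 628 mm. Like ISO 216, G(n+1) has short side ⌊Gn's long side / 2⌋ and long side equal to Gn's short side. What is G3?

G1: ⌊628/2⌋ × 444 = 314 × 444 mm
G2: ⌊444/2⌋ × 314 = 222 × 314 mm
G3: ⌊314/2⌋ × 222 = 157 × 222 mm

157 × 222 mm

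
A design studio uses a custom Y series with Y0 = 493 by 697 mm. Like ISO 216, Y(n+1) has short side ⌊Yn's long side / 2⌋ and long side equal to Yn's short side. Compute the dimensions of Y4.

123 × 174 mm

Y1: ⌊697/2⌋ × 493 = 348 × 493 mm
Y2: ⌊493/2⌋ × 348 = 246 × 348 mm
Y3: ⌊348/2⌋ × 246 = 174 × 246 mm
Y4: ⌊246/2⌋ × 174 = 123 × 174 mm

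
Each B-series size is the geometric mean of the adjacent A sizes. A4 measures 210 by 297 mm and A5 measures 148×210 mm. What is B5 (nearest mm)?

176 × 250 mm

Short side: √(210 · 148) = √31080 ≈ 176.3 → 176 mm
Long side: √(297 · 210) = √62370 ≈ 249.7 → 250 mm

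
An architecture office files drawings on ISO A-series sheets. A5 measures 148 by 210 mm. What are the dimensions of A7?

74 × 105 mm

A6: ⌊210/2⌋ × 148 = 105 × 148 mm
A7: ⌊148/2⌋ × 105 = 74 × 105 mm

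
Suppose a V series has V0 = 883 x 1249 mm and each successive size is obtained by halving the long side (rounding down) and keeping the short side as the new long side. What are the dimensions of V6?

110 × 156 mm

V1: ⌊1249/2⌋ × 883 = 624 × 883 mm
V2: ⌊883/2⌋ × 624 = 441 × 624 mm
V3: ⌊624/2⌋ × 441 = 312 × 441 mm
V4: ⌊441/2⌋ × 312 = 220 × 312 mm
V5: ⌊312/2⌋ × 220 = 156 × 220 mm
V6: ⌊220/2⌋ × 156 = 110 × 156 mm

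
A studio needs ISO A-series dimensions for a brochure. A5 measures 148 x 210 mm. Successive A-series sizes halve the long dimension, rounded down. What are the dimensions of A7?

A6: ⌊210/2⌋ × 148 = 105 × 148 mm
A7: ⌊148/2⌋ × 105 = 74 × 105 mm

74 × 105 mm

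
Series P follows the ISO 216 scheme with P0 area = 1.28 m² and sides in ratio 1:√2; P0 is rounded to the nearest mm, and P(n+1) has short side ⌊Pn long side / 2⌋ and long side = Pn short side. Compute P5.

168 × 237 mm

Let P0's short side be w mm. w · w√2 = 1.28 m² = 1,280,000 mm², so w ≈ 951.4 mm and w√2 ≈ 1345.4 mm → P0 = 951 × 1345 mm.
P1: ⌊1345/2⌋ × 951 = 672 × 951 mm
P2: ⌊951/2⌋ × 672 = 475 × 672 mm
P3: ⌊672/2⌋ × 475 = 336 × 475 mm
P4: ⌊475/2⌋ × 336 = 237 × 336 mm
P5: ⌊336/2⌋ × 237 = 168 × 237 mm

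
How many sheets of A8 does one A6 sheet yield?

Each ISO step halves the sheet: 1 × A6 → 2 × A7 → 4 × A8
From A6 to A8 is 2 halving steps: 2^2 = 4.

4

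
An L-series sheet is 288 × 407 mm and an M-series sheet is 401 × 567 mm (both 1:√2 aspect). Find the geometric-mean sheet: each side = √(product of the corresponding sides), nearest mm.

340 × 480 mm

Short side: √(288 · 401) = √115488 ≈ 339.8 → 340 mm
Long side: √(407 · 567) = √230769 ≈ 480.4 → 480 mm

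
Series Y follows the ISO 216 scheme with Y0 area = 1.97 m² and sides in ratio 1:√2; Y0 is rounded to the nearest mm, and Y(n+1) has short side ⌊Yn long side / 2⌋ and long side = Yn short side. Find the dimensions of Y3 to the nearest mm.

417 × 590 mm

Let Y0's short side be w mm. w · w√2 = 1.97 m² = 1,970,000 mm², so w ≈ 1180.3 mm and w√2 ≈ 1669.1 mm → Y0 = 1180 × 1669 mm.
Y1: ⌊1669/2⌋ × 1180 = 834 × 1180 mm
Y2: ⌊1180/2⌋ × 834 = 590 × 834 mm
Y3: ⌊834/2⌋ × 590 = 417 × 590 mm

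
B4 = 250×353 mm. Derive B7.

B5: ⌊353/2⌋ × 250 = 176 × 250 mm
B6: ⌊250/2⌋ × 176 = 125 × 176 mm
B7: ⌊176/2⌋ × 125 = 88 × 125 mm

88 × 125 mm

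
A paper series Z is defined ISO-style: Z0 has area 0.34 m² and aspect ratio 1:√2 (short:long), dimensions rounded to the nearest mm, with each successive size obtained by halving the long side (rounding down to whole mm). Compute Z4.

122 × 173 mm

Let Z0's short side be w mm. w · w√2 = 0.34 m² = 340,000 mm², so w ≈ 490.3 mm and w√2 ≈ 693.4 mm → Z0 = 490 × 693 mm.
Z1: ⌊693/2⌋ × 490 = 346 × 490 mm
Z2: ⌊490/2⌋ × 346 = 245 × 346 mm
Z3: ⌊346/2⌋ × 245 = 173 × 245 mm
Z4: ⌊245/2⌋ × 173 = 122 × 173 mm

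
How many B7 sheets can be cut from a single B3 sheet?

16

Each ISO step halves the sheet: 1 × B3 → 2 × B4 → 4 × B5 → 8 × B6 → …
From B3 to B7 is 4 halving steps: 2^4 = 16.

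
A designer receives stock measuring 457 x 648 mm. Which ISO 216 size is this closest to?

C2 (458 × 648 mm)

Aspect ratio 648/457 ≈ 1.418 — close to the ISO √2 ≈ 1.414.
In the C-series (envelope sizes, between A and B): C2 = 458 × 648 mm.
Off by 1 mm total — nearest standard size.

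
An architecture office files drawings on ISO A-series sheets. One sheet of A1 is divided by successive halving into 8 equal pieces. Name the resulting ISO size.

A4

8 = 2^3, so 3 halving steps.
A1 → A2 → … → A4 after 3 steps.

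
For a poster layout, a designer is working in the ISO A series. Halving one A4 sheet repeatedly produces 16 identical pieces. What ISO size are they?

A8

16 = 2^4, so 4 halving steps.
A4 → A5 → … → A8 after 4 steps.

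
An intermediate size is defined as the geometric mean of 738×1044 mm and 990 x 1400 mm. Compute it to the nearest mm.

855 × 1209 mm

Short side: √(738 · 990) = √730620 ≈ 854.8 → 855 mm
Long side: √(1044 · 1400) = √1461600 ≈ 1209.0 → 1209 mm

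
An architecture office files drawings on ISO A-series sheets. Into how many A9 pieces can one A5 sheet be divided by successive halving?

Each ISO step halves the sheet: 1 × A5 → 2 × A6 → 4 × A7 → 8 × A8 → …
From A5 to A9 is 4 halving steps: 2^4 = 16.

16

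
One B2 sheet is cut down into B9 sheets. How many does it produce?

Each ISO step halves the sheet: 1 × B2 → 2 × B3 → 4 × B4 → 8 × B5 → …
From B2 to B9 is 7 halving steps: 2^7 = 128.

128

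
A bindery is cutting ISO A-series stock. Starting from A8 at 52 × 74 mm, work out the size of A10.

26 × 37 mm

A9: ⌊74/2⌋ × 52 = 37 × 52 mm
A10: ⌊52/2⌋ × 37 = 26 × 37 mm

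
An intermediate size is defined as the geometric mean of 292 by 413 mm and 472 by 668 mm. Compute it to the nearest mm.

371 × 525 mm

Short side: √(292 · 472) = √137824 ≈ 371.2 → 371 mm
Long side: √(413 · 668) = √275884 ≈ 525.2 → 525 mm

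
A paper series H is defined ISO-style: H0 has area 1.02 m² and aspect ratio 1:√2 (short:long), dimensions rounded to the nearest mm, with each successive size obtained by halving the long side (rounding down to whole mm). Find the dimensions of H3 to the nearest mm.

300 × 424 mm

Let H0's short side be w mm. w · w√2 = 1.02 m² = 1,020,000 mm², so w ≈ 849.3 mm and w√2 ≈ 1201.0 mm → H0 = 849 × 1201 mm.
H1: ⌊1201/2⌋ × 849 = 600 × 849 mm
H2: ⌊849/2⌋ × 600 = 424 × 600 mm
H3: ⌊600/2⌋ × 424 = 300 × 424 mm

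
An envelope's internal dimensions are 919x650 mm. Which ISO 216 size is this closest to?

Aspect ratio 919/650 ≈ 1.414 — close to the ISO √2 ≈ 1.414.
In the C-series (envelope sizes, between A and B): C1 = 648 × 917 mm.
Off by 4 mm total — nearest standard size.

C1 (648 × 917 mm)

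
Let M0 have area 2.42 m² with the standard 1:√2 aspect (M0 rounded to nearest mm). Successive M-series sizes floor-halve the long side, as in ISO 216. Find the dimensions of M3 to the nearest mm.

462 × 654 mm

Let M0's short side be w mm. w · w√2 = 2.42 m² = 2,420,000 mm², so w ≈ 1308.1 mm and w√2 ≈ 1850.0 mm → M0 = 1308 × 1850 mm.
M1: ⌊1850/2⌋ × 1308 = 925 × 1308 mm
M2: ⌊1308/2⌋ × 925 = 654 × 925 mm
M3: ⌊925/2⌋ × 654 = 462 × 654 mm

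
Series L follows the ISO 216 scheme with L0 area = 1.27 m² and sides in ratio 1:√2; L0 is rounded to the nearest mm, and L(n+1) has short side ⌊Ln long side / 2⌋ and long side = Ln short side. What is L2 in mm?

474 × 670 mm

Let L0's short side be w mm. w · w√2 = 1.27 m² = 1,270,000 mm², so w ≈ 947.6 mm and w√2 ≈ 1340.2 mm → L0 = 948 × 1340 mm.
L1: ⌊1340/2⌋ × 948 = 670 × 948 mm
L2: ⌊948/2⌋ × 670 = 474 × 670 mm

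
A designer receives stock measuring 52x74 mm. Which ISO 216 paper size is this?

A8 (52 × 74 mm)

Aspect ratio 74/52 ≈ 1.423 — close to the ISO √2 ≈ 1.414.
In the A-series (A0 area = 1 m²): A8 = 52 × 74 mm.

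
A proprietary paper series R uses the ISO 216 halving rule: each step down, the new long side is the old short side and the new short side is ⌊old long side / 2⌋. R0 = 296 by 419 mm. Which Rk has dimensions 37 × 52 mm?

R6

R0: 296 × 419 mm
R1: 209 × 296 mm
R2: 148 × 209 mm
R3: 104 × 148 mm
R4: 74 × 104 mm
R5: 52 × 74 mm
R6: 37 × 52 mm
R7: 26 × 37 mm
→ matches R6.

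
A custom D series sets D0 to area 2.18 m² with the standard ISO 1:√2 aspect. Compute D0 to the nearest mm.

Let the short side be w mm. Then w · w√2 = 2.18 m² = 2,180,000 mm².
w² = 2,180,000/√2, so w ≈ 1241.6 mm; long side = w√2 ≈ 1755.8 mm.

1242 × 1756 mm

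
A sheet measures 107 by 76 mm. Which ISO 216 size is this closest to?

A7 (74 × 105 mm)

Aspect ratio 107/76 ≈ 1.408 — close to the ISO √2 ≈ 1.414.
In the A-series (A0 area = 1 m²): A7 = 74 × 105 mm.
Off by 4 mm total — nearest standard size.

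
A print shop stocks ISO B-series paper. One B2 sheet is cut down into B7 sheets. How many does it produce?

Each ISO step halves the sheet: 1 × B2 → 2 × B3 → 4 × B4 → 8 × B5 → …
From B2 to B7 is 5 halving steps: 2^5 = 32.

32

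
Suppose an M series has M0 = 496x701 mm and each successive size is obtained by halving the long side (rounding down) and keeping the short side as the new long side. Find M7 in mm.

43 × 62 mm

M1 = 350 × 496 mm (from M0 by 1 halving).
M2: ⌊496/2⌋ × 350 = 248 × 350 mm
M3: ⌊350/2⌋ × 248 = 175 × 248 mm
M4: ⌊248/2⌋ × 175 = 124 × 175 mm
M5: ⌊175/2⌋ × 124 = 87 × 124 mm
M6: ⌊124/2⌋ × 87 = 62 × 87 mm
M7: ⌊87/2⌋ × 62 = 43 × 62 mm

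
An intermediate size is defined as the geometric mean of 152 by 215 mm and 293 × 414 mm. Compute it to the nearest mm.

211 × 298 mm

Short side: √(152 · 293) = √44536 ≈ 211.0 → 211 mm
Long side: √(215 · 414) = √89010 ≈ 298.3 → 298 mm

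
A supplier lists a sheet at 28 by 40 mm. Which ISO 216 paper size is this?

C10 (28 × 40 mm)

Aspect ratio 40/28 ≈ 1.429 — close to the ISO √2 ≈ 1.414.
In the C-series (envelope sizes, between A and B): C10 = 28 × 40 mm.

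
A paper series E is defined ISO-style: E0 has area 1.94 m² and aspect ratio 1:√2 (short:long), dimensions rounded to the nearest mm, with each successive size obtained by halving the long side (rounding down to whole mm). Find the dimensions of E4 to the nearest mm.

Let E0's short side be w mm. w · w√2 = 1.94 m² = 1,940,000 mm², so w ≈ 1171.2 mm and w√2 ≈ 1656.4 mm → E0 = 1171 × 1656 mm.
E1: ⌊1656/2⌋ × 1171 = 828 × 1171 mm
E2: ⌊1171/2⌋ × 828 = 585 × 828 mm
E3: ⌊828/2⌋ × 585 = 414 × 585 mm
E4: ⌊585/2⌋ × 414 = 292 × 414 mm

292 × 414 mm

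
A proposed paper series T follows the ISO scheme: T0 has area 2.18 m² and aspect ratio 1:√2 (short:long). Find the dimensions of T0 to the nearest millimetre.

1242 × 1756 mm

Let the short side be w mm. Then w · w√2 = 2.18 m² = 2,180,000 mm².
w² = 2,180,000/√2, so w ≈ 1241.6 mm; long side = w√2 ≈ 1755.8 mm.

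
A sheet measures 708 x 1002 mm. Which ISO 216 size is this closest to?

B1 (707 × 1000 mm)

Aspect ratio 1002/708 ≈ 1.415 — close to the ISO √2 ≈ 1.414.
In the B-series (B0 = 1000 × 1414 mm): B1 = 707 × 1000 mm.
Off by 3 mm total — nearest standard size.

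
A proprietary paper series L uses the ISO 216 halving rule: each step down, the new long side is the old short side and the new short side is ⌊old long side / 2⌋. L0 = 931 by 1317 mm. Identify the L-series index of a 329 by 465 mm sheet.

L0: 931 × 1317 mm
L1: 658 × 931 mm
L2: 465 × 658 mm
L3: 329 × 465 mm
L4: 232 × 329 mm
→ matches L3.

L3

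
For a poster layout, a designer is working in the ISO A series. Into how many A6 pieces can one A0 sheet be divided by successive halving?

64

Each ISO step halves the sheet: 1 × A0 → 2 × A1 → 4 × A2 → 8 × A3 → …
From A0 to A6 is 6 halving steps: 2^6 = 64.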